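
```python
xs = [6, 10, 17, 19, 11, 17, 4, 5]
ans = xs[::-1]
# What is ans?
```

xs has length 8. The slice xs[::-1] selects indices [7, 6, 5, 4, 3, 2, 1, 0] (7->5, 6->4, 5->17, 4->11, 3->19, 2->17, 1->10, 0->6), giving [5, 4, 17, 11, 19, 17, 10, 6].

[5, 4, 17, 11, 19, 17, 10, 6]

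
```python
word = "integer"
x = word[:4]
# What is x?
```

word has length 7. The slice word[:4] selects indices [0, 1, 2, 3] (0->'i', 1->'n', 2->'t', 3->'e'), giving 'inte'.

'inte'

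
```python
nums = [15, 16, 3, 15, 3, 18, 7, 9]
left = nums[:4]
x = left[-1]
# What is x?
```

nums has length 8. The slice nums[:4] selects indices [0, 1, 2, 3] (0->15, 1->16, 2->3, 3->15), giving [15, 16, 3, 15]. So left = [15, 16, 3, 15]. Then left[-1] = 15.

15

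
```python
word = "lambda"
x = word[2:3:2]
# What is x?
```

word has length 6. The slice word[2:3:2] selects indices [2] (2->'m'), giving 'm'.

'm'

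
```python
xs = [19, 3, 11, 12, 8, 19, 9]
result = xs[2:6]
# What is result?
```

xs has length 7. The slice xs[2:6] selects indices [2, 3, 4, 5] (2->11, 3->12, 4->8, 5->19), giving [11, 12, 8, 19].

[11, 12, 8, 19]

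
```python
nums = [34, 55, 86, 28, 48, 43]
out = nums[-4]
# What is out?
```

nums has length 6. Negative index -4 maps to positive index 6 + (-4) = 2. nums[2] = 86.

86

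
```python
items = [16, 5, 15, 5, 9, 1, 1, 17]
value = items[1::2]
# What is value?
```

items has length 8. The slice items[1::2] selects indices [1, 3, 5, 7] (1->5, 3->5, 5->1, 7->17), giving [5, 5, 1, 17].

[5, 5, 1, 17]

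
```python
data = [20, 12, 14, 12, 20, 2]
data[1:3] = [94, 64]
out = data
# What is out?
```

data starts as [20, 12, 14, 12, 20, 2] (length 6). The slice data[1:3] covers indices [1, 2] with values [12, 14]. Replacing that slice with [94, 64] (same length) produces [20, 94, 64, 12, 20, 2].

[20, 94, 64, 12, 20, 2]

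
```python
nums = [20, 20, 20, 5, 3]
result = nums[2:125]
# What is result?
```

nums has length 5. The slice nums[2:125] selects indices [2, 3, 4] (2->20, 3->5, 4->3), giving [20, 5, 3].

[20, 5, 3]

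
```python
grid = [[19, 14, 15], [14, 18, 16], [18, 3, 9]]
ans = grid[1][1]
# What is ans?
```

grid[1] = [14, 18, 16]. Taking column 1 of that row yields 18.

18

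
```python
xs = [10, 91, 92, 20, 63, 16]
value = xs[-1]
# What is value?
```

xs has length 6. Negative index -1 maps to positive index 6 + (-1) = 5. xs[5] = 16.

16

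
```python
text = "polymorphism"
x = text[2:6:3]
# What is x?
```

text has length 12. The slice text[2:6:3] selects indices [2, 5] (2->'l', 5->'o'), giving 'lo'.

'lo'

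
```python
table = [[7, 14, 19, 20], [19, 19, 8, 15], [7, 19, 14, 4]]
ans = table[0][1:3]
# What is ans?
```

table[0] = [7, 14, 19, 20]. table[0] has length 4. The slice table[0][1:3] selects indices [1, 2] (1->14, 2->19), giving [14, 19].

[14, 19]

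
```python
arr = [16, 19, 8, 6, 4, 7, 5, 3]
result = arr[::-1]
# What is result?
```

arr has length 8. The slice arr[::-1] selects indices [7, 6, 5, 4, 3, 2, 1, 0] (7->3, 6->5, 5->7, 4->4, 3->6, 2->8, 1->19, 0->16), giving [3, 5, 7, 4, 6, 8, 19, 16].

[3, 5, 7, 4, 6, 8, 19, 16]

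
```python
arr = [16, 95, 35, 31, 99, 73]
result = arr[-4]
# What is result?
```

arr has length 6. Negative index -4 maps to positive index 6 + (-4) = 2. arr[2] = 35.

35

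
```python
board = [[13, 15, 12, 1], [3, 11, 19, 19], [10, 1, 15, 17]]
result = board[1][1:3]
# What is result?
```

board[1] = [3, 11, 19, 19]. board[1] has length 4. The slice board[1][1:3] selects indices [1, 2] (1->11, 2->19), giving [11, 19].

[11, 19]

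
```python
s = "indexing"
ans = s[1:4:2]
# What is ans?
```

s has length 8. The slice s[1:4:2] selects indices [1, 3] (1->'n', 3->'e'), giving 'ne'.

'ne'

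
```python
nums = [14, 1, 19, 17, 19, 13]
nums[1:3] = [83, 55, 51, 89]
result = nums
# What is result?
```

nums starts as [14, 1, 19, 17, 19, 13] (length 6). The slice nums[1:3] covers indices [1, 2] with values [1, 19]. Replacing that slice with [83, 55, 51, 89] (different length) produces [14, 83, 55, 51, 89, 17, 19, 13].

[14, 83, 55, 51, 89, 17, 19, 13]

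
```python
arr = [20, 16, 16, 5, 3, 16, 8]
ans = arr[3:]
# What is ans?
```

arr has length 7. The slice arr[3:] selects indices [3, 4, 5, 6] (3->5, 4->3, 5->16, 6->8), giving [5, 3, 16, 8].

[5, 3, 16, 8]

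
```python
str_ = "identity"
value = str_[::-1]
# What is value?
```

str_ has length 8. The slice str_[::-1] selects indices [7, 6, 5, 4, 3, 2, 1, 0] (7->'y', 6->'t', 5->'i', 4->'t', 3->'n', 2->'e', 1->'d', 0->'i'), giving 'ytitnedi'.

'ytitnedi'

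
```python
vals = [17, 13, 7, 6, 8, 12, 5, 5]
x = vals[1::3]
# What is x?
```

vals has length 8. The slice vals[1::3] selects indices [1, 4, 7] (1->13, 4->8, 7->5), giving [13, 8, 5].

[13, 8, 5]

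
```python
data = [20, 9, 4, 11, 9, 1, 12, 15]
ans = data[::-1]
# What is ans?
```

data has length 8. The slice data[::-1] selects indices [7, 6, 5, 4, 3, 2, 1, 0] (7->15, 6->12, 5->1, 4->9, 3->11, 2->4, 1->9, 0->20), giving [15, 12, 1, 9, 11, 4, 9, 20].

[15, 12, 1, 9, 11, 4, 9, 20]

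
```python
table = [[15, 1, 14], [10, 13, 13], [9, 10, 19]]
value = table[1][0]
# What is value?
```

table[1] = [10, 13, 13]. Taking column 0 of that row yields 10.

10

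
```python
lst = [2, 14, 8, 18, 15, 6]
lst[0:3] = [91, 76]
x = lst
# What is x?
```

lst starts as [2, 14, 8, 18, 15, 6] (length 6). The slice lst[0:3] covers indices [0, 1, 2] with values [2, 14, 8]. Replacing that slice with [91, 76] (different length) produces [91, 76, 18, 15, 6].

[91, 76, 18, 15, 6]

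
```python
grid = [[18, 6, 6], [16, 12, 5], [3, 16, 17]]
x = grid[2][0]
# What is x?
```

grid[2] = [3, 16, 17]. Taking column 0 of that row yields 3.

3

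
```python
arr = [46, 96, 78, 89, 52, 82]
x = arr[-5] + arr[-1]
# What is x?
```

arr has length 6. Negative index -5 maps to positive index 6 + (-5) = 1. arr[1] = 96.
arr has length 6. Negative index -1 maps to positive index 6 + (-1) = 5. arr[5] = 82.
Sum: 96 + 82 = 178.

178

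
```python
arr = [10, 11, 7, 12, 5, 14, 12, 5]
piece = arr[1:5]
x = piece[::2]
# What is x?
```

arr has length 8. The slice arr[1:5] selects indices [1, 2, 3, 4] (1->11, 2->7, 3->12, 4->5), giving [11, 7, 12, 5]. So piece = [11, 7, 12, 5]. piece has length 4. The slice piece[::2] selects indices [0, 2] (0->11, 2->12), giving [11, 12].

[11, 12]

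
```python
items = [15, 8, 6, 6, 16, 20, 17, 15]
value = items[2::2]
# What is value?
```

items has length 8. The slice items[2::2] selects indices [2, 4, 6] (2->6, 4->16, 6->17), giving [6, 16, 17].

[6, 16, 17]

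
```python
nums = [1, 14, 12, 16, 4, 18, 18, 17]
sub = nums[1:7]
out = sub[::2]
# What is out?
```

nums has length 8. The slice nums[1:7] selects indices [1, 2, 3, 4, 5, 6] (1->14, 2->12, 3->16, 4->4, 5->18, 6->18), giving [14, 12, 16, 4, 18, 18]. So sub = [14, 12, 16, 4, 18, 18]. sub has length 6. The slice sub[::2] selects indices [0, 2, 4] (0->14, 2->16, 4->18), giving [14, 16, 18].

[14, 16, 18]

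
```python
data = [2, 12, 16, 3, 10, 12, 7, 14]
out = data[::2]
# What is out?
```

data has length 8. The slice data[::2] selects indices [0, 2, 4, 6] (0->2, 2->16, 4->10, 6->7), giving [2, 16, 10, 7].

[2, 16, 10, 7]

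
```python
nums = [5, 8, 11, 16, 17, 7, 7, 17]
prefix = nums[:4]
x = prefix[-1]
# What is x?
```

nums has length 8. The slice nums[:4] selects indices [0, 1, 2, 3] (0->5, 1->8, 2->11, 3->16), giving [5, 8, 11, 16]. So prefix = [5, 8, 11, 16]. Then prefix[-1] = 16.

16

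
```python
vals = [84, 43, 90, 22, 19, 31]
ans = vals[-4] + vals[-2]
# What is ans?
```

vals has length 6. Negative index -4 maps to positive index 6 + (-4) = 2. vals[2] = 90.
vals has length 6. Negative index -2 maps to positive index 6 + (-2) = 4. vals[4] = 19.
Sum: 90 + 19 = 109.

109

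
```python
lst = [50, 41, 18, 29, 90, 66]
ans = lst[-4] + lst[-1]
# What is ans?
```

lst has length 6. Negative index -4 maps to positive index 6 + (-4) = 2. lst[2] = 18.
lst has length 6. Negative index -1 maps to positive index 6 + (-1) = 5. lst[5] = 66.
Sum: 18 + 66 = 84.

84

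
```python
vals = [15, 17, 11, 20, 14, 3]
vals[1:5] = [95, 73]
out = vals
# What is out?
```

vals starts as [15, 17, 11, 20, 14, 3] (length 6). The slice vals[1:5] covers indices [1, 2, 3, 4] with values [17, 11, 20, 14]. Replacing that slice with [95, 73] (different length) produces [15, 95, 73, 3].

[15, 95, 73, 3]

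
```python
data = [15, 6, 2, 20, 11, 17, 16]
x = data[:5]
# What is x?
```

data has length 7. The slice data[:5] selects indices [0, 1, 2, 3, 4] (0->15, 1->6, 2->2, 3->20, 4->11), giving [15, 6, 2, 20, 11].

[15, 6, 2, 20, 11]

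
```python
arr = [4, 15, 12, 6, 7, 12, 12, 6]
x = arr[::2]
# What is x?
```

arr has length 8. The slice arr[::2] selects indices [0, 2, 4, 6] (0->4, 2->12, 4->7, 6->12), giving [4, 12, 7, 12].

[4, 12, 7, 12]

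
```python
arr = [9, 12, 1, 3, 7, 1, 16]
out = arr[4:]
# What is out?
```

arr has length 7. The slice arr[4:] selects indices [4, 5, 6] (4->7, 5->1, 6->16), giving [7, 1, 16].

[7, 1, 16]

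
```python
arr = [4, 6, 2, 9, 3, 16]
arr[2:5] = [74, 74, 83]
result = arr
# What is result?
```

arr starts as [4, 6, 2, 9, 3, 16] (length 6). The slice arr[2:5] covers indices [2, 3, 4] with values [2, 9, 3]. Replacing that slice with [74, 74, 83] (same length) produces [4, 6, 74, 74, 83, 16].

[4, 6, 74, 74, 83, 16]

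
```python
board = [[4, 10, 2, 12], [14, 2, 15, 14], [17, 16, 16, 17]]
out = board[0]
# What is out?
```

board has 3 rows. Row 0 is [4, 10, 2, 12].

[4, 10, 2, 12]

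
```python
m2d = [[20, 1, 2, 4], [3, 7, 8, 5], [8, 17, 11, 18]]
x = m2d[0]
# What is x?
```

m2d has 3 rows. Row 0 is [20, 1, 2, 4].

[20, 1, 2, 4]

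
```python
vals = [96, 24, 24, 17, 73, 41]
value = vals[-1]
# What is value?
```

vals has length 6. Negative index -1 maps to positive index 6 + (-1) = 5. vals[5] = 41.

41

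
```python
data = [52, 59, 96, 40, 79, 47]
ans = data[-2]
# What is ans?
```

data has length 6. Negative index -2 maps to positive index 6 + (-2) = 4. data[4] = 79.

79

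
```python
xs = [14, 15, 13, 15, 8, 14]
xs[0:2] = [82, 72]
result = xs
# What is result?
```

xs starts as [14, 15, 13, 15, 8, 14] (length 6). The slice xs[0:2] covers indices [0, 1] with values [14, 15]. Replacing that slice with [82, 72] (same length) produces [82, 72, 13, 15, 8, 14].

[82, 72, 13, 15, 8, 14]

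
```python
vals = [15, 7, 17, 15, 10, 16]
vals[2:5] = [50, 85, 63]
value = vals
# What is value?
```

vals starts as [15, 7, 17, 15, 10, 16] (length 6). The slice vals[2:5] covers indices [2, 3, 4] with values [17, 15, 10]. Replacing that slice with [50, 85, 63] (same length) produces [15, 7, 50, 85, 63, 16].

[15, 7, 50, 85, 63, 16]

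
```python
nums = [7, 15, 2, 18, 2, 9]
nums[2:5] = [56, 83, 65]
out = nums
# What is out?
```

nums starts as [7, 15, 2, 18, 2, 9] (length 6). The slice nums[2:5] covers indices [2, 3, 4] with values [2, 18, 2]. Replacing that slice with [56, 83, 65] (same length) produces [7, 15, 56, 83, 65, 9].

[7, 15, 56, 83, 65, 9]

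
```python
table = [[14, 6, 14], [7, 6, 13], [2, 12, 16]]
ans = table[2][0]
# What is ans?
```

table[2] = [2, 12, 16]. Taking column 0 of that row yields 2.

2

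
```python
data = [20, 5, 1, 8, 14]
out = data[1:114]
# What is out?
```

data has length 5. The slice data[1:114] selects indices [1, 2, 3, 4] (1->5, 2->1, 3->8, 4->14), giving [5, 1, 8, 14].

[5, 1, 8, 14]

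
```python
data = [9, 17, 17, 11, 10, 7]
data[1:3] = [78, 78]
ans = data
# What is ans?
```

data starts as [9, 17, 17, 11, 10, 7] (length 6). The slice data[1:3] covers indices [1, 2] with values [17, 17]. Replacing that slice with [78, 78] (same length) produces [9, 78, 78, 11, 10, 7].

[9, 78, 78, 11, 10, 7]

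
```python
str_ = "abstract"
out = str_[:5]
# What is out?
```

str_ has length 8. The slice str_[:5] selects indices [0, 1, 2, 3, 4] (0->'a', 1->'b', 2->'s', 3->'t', 4->'r'), giving 'abstr'.

'abstr'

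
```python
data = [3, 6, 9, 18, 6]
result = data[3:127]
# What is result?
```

data has length 5. The slice data[3:127] selects indices [3, 4] (3->18, 4->6), giving [18, 6].

[18, 6]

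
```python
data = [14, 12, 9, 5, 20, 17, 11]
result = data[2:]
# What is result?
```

data has length 7. The slice data[2:] selects indices [2, 3, 4, 5, 6] (2->9, 3->5, 4->20, 5->17, 6->11), giving [9, 5, 20, 17, 11].

[9, 5, 20, 17, 11]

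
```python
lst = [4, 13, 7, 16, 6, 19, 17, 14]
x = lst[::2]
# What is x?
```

lst has length 8. The slice lst[::2] selects indices [0, 2, 4, 6] (0->4, 2->7, 4->6, 6->17), giving [4, 7, 6, 17].

[4, 7, 6, 17]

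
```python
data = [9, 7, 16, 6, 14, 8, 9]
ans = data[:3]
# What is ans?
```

data has length 7. The slice data[:3] selects indices [0, 1, 2] (0->9, 1->7, 2->16), giving [9, 7, 16].

[9, 7, 16]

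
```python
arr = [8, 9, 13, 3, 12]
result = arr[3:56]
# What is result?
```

arr has length 5. The slice arr[3:56] selects indices [3, 4] (3->3, 4->12), giving [3, 12].

[3, 12]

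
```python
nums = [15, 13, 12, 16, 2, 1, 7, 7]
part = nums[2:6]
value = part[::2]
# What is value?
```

nums has length 8. The slice nums[2:6] selects indices [2, 3, 4, 5] (2->12, 3->16, 4->2, 5->1), giving [12, 16, 2, 1]. So part = [12, 16, 2, 1]. part has length 4. The slice part[::2] selects indices [0, 2] (0->12, 2->2), giving [12, 2].

[12, 2]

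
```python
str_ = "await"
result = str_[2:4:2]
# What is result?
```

str_ has length 5. The slice str_[2:4:2] selects indices [2] (2->'a'), giving 'a'.

'a'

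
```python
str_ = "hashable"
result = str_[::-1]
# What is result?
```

str_ has length 8. The slice str_[::-1] selects indices [7, 6, 5, 4, 3, 2, 1, 0] (7->'e', 6->'l', 5->'b', 4->'a', 3->'h', 2->'s', 1->'a', 0->'h'), giving 'elbahsah'.

'elbahsah'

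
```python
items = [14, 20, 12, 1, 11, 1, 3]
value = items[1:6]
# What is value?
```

items has length 7. The slice items[1:6] selects indices [1, 2, 3, 4, 5] (1->20, 2->12, 3->1, 4->11, 5->1), giving [20, 12, 1, 11, 1].

[20, 12, 1, 11, 1]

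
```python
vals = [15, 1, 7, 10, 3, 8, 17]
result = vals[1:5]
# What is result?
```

vals has length 7. The slice vals[1:5] selects indices [1, 2, 3, 4] (1->1, 2->7, 3->10, 4->3), giving [1, 7, 10, 3].

[1, 7, 10, 3]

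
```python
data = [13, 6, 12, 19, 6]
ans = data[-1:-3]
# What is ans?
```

data has length 5. The slice data[-1:-3] resolves to an empty index range, so the result is [].

[]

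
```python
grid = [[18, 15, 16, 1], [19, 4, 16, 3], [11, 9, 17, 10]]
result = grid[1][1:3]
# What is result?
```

grid[1] = [19, 4, 16, 3]. grid[1] has length 4. The slice grid[1][1:3] selects indices [1, 2] (1->4, 2->16), giving [4, 16].

[4, 16]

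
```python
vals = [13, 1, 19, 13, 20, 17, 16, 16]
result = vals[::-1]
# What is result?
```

vals has length 8. The slice vals[::-1] selects indices [7, 6, 5, 4, 3, 2, 1, 0] (7->16, 6->16, 5->17, 4->20, 3->13, 2->19, 1->1, 0->13), giving [16, 16, 17, 20, 13, 19, 1, 13].

[16, 16, 17, 20, 13, 19, 1, 13]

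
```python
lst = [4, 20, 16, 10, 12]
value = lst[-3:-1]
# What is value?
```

lst has length 5. The slice lst[-3:-1] selects indices [2, 3] (2->16, 3->10), giving [16, 10].

[16, 10]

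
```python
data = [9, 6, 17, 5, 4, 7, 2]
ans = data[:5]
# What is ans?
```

data has length 7. The slice data[:5] selects indices [0, 1, 2, 3, 4] (0->9, 1->6, 2->17, 3->5, 4->4), giving [9, 6, 17, 5, 4].

[9, 6, 17, 5, 4]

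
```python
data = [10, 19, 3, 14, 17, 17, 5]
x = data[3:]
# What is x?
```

data has length 7. The slice data[3:] selects indices [3, 4, 5, 6] (3->14, 4->17, 5->17, 6->5), giving [14, 17, 17, 5].

[14, 17, 17, 5]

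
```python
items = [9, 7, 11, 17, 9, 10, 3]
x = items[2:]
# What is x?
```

items has length 7. The slice items[2:] selects indices [2, 3, 4, 5, 6] (2->11, 3->17, 4->9, 5->10, 6->3), giving [11, 17, 9, 10, 3].

[11, 17, 9, 10, 3]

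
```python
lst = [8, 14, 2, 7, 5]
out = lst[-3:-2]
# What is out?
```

lst has length 5. The slice lst[-3:-2] selects indices [2] (2->2), giving [2].

[2]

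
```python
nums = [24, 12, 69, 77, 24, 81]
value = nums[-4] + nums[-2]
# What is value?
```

nums has length 6. Negative index -4 maps to positive index 6 + (-4) = 2. nums[2] = 69.
nums has length 6. Negative index -2 maps to positive index 6 + (-2) = 4. nums[4] = 24.
Sum: 69 + 24 = 93.

93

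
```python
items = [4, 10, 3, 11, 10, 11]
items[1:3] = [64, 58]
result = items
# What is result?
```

items starts as [4, 10, 3, 11, 10, 11] (length 6). The slice items[1:3] covers indices [1, 2] with values [10, 3]. Replacing that slice with [64, 58] (same length) produces [4, 64, 58, 11, 10, 11].

[4, 64, 58, 11, 10, 11]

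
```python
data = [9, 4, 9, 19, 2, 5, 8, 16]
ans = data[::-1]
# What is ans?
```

data has length 8. The slice data[::-1] selects indices [7, 6, 5, 4, 3, 2, 1, 0] (7->16, 6->8, 5->5, 4->2, 3->19, 2->9, 1->4, 0->9), giving [16, 8, 5, 2, 19, 9, 4, 9].

[16, 8, 5, 2, 19, 9, 4, 9]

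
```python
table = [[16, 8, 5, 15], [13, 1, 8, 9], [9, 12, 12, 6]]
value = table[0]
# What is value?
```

table has 3 rows. Row 0 is [16, 8, 5, 15].

[16, 8, 5, 15]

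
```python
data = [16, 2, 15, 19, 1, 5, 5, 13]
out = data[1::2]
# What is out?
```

data has length 8. The slice data[1::2] selects indices [1, 3, 5, 7] (1->2, 3->19, 5->5, 7->13), giving [2, 19, 5, 13].

[2, 19, 5, 13]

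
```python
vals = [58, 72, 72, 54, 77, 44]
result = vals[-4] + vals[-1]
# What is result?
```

vals has length 6. Negative index -4 maps to positive index 6 + (-4) = 2. vals[2] = 72.
vals has length 6. Negative index -1 maps to positive index 6 + (-1) = 5. vals[5] = 44.
Sum: 72 + 44 = 116.

116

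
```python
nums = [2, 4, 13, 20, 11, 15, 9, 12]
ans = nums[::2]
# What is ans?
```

nums has length 8. The slice nums[::2] selects indices [0, 2, 4, 6] (0->2, 2->13, 4->11, 6->9), giving [2, 13, 11, 9].

[2, 13, 11, 9]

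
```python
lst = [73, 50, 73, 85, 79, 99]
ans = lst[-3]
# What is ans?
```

lst has length 6. Negative index -3 maps to positive index 6 + (-3) = 3. lst[3] = 85.

85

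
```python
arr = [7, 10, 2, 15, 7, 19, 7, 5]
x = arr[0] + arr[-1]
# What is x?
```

arr has length 8. arr[0] = 7.
arr has length 8. Negative index -1 maps to positive index 8 + (-1) = 7. arr[7] = 5.
Sum: 7 + 5 = 12.

12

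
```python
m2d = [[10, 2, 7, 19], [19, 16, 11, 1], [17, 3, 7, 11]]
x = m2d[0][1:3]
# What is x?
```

m2d[0] = [10, 2, 7, 19]. m2d[0] has length 4. The slice m2d[0][1:3] selects indices [1, 2] (1->2, 2->7), giving [2, 7].

[2, 7]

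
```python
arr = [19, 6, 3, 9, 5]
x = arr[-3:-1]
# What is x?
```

arr has length 5. The slice arr[-3:-1] selects indices [2, 3] (2->3, 3->9), giving [3, 9].

[3, 9]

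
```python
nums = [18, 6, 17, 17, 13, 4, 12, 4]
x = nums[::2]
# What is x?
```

nums has length 8. The slice nums[::2] selects indices [0, 2, 4, 6] (0->18, 2->17, 4->13, 6->12), giving [18, 17, 13, 12].

[18, 17, 13, 12]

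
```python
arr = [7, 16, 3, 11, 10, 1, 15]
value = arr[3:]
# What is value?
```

arr has length 7. The slice arr[3:] selects indices [3, 4, 5, 6] (3->11, 4->10, 5->1, 6->15), giving [11, 10, 1, 15].

[11, 10, 1, 15]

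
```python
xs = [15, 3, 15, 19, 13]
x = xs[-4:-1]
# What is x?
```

xs has length 5. The slice xs[-4:-1] selects indices [1, 2, 3] (1->3, 2->15, 3->19), giving [3, 15, 19].

[3, 15, 19]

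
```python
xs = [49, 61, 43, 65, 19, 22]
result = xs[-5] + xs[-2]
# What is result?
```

xs has length 6. Negative index -5 maps to positive index 6 + (-5) = 1. xs[1] = 61.
xs has length 6. Negative index -2 maps to positive index 6 + (-2) = 4. xs[4] = 19.
Sum: 61 + 19 = 80.

80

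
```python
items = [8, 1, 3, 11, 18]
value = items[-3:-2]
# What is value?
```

items has length 5. The slice items[-3:-2] selects indices [2] (2->3), giving [3].

[3]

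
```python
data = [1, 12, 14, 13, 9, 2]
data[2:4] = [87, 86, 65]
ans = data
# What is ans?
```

data starts as [1, 12, 14, 13, 9, 2] (length 6). The slice data[2:4] covers indices [2, 3] with values [14, 13]. Replacing that slice with [87, 86, 65] (different length) produces [1, 12, 87, 86, 65, 9, 2].

[1, 12, 87, 86, 65, 9, 2]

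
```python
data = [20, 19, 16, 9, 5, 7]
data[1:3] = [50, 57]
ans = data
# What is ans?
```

data starts as [20, 19, 16, 9, 5, 7] (length 6). The slice data[1:3] covers indices [1, 2] with values [19, 16]. Replacing that slice with [50, 57] (same length) produces [20, 50, 57, 9, 5, 7].

[20, 50, 57, 9, 5, 7]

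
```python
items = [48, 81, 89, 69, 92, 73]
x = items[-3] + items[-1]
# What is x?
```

items has length 6. Negative index -3 maps to positive index 6 + (-3) = 3. items[3] = 69.
items has length 6. Negative index -1 maps to positive index 6 + (-1) = 5. items[5] = 73.
Sum: 69 + 73 = 142.

142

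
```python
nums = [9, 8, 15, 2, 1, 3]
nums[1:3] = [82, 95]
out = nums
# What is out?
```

nums starts as [9, 8, 15, 2, 1, 3] (length 6). The slice nums[1:3] covers indices [1, 2] with values [8, 15]. Replacing that slice with [82, 95] (same length) produces [9, 82, 95, 2, 1, 3].

[9, 82, 95, 2, 1, 3]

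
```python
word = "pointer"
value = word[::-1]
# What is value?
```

word has length 7. The slice word[::-1] selects indices [6, 5, 4, 3, 2, 1, 0] (6->'r', 5->'e', 4->'t', 3->'n', 2->'i', 1->'o', 0->'p'), giving 'retniop'.

'retniop'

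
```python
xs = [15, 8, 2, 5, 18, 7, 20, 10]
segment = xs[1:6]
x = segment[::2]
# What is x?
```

xs has length 8. The slice xs[1:6] selects indices [1, 2, 3, 4, 5] (1->8, 2->2, 3->5, 4->18, 5->7), giving [8, 2, 5, 18, 7]. So segment = [8, 2, 5, 18, 7]. segment has length 5. The slice segment[::2] selects indices [0, 2, 4] (0->8, 2->5, 4->7), giving [8, 5, 7].

[8, 5, 7]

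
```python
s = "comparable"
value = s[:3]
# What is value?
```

s has length 10. The slice s[:3] selects indices [0, 1, 2] (0->'c', 1->'o', 2->'m'), giving 'com'.

'com'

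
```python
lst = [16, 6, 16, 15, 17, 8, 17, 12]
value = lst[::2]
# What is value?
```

lst has length 8. The slice lst[::2] selects indices [0, 2, 4, 6] (0->16, 2->16, 4->17, 6->17), giving [16, 16, 17, 17].

[16, 16, 17, 17]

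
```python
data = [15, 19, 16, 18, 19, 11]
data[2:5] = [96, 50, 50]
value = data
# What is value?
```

data starts as [15, 19, 16, 18, 19, 11] (length 6). The slice data[2:5] covers indices [2, 3, 4] with values [16, 18, 19]. Replacing that slice with [96, 50, 50] (same length) produces [15, 19, 96, 50, 50, 11].

[15, 19, 96, 50, 50, 11]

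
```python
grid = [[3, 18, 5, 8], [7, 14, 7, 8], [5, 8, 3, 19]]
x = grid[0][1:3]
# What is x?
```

grid[0] = [3, 18, 5, 8]. grid[0] has length 4. The slice grid[0][1:3] selects indices [1, 2] (1->18, 2->5), giving [18, 5].

[18, 5]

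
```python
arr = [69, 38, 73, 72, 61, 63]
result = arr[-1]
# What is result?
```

arr has length 6. Negative index -1 maps to positive index 6 + (-1) = 5. arr[5] = 63.

63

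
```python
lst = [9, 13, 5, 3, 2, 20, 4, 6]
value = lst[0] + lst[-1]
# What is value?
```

lst has length 8. lst[0] = 9.
lst has length 8. Negative index -1 maps to positive index 8 + (-1) = 7. lst[7] = 6.
Sum: 9 + 6 = 15.

15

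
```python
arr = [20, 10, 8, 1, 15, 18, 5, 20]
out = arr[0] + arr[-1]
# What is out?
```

arr has length 8. arr[0] = 20.
arr has length 8. Negative index -1 maps to positive index 8 + (-1) = 7. arr[7] = 20.
Sum: 20 + 20 = 40.

40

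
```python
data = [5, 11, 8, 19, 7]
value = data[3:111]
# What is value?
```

data has length 5. The slice data[3:111] selects indices [3, 4] (3->19, 4->7), giving [19, 7].

[19, 7]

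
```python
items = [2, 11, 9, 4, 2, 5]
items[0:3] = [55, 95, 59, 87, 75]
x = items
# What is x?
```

items starts as [2, 11, 9, 4, 2, 5] (length 6). The slice items[0:3] covers indices [0, 1, 2] with values [2, 11, 9]. Replacing that slice with [55, 95, 59, 87, 75] (different length) produces [55, 95, 59, 87, 75, 4, 2, 5].

[55, 95, 59, 87, 75, 4, 2, 5]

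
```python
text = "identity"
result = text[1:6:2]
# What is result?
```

text has length 8. The slice text[1:6:2] selects indices [1, 3, 5] (1->'d', 3->'n', 5->'i'), giving 'dni'.

'dni'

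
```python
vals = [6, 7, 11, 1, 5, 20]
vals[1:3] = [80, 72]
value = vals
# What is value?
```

vals starts as [6, 7, 11, 1, 5, 20] (length 6). The slice vals[1:3] covers indices [1, 2] with values [7, 11]. Replacing that slice with [80, 72] (same length) produces [6, 80, 72, 1, 5, 20].

[6, 80, 72, 1, 5, 20]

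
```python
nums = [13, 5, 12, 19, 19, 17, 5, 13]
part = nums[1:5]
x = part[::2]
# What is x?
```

nums has length 8. The slice nums[1:5] selects indices [1, 2, 3, 4] (1->5, 2->12, 3->19, 4->19), giving [5, 12, 19, 19]. So part = [5, 12, 19, 19]. part has length 4. The slice part[::2] selects indices [0, 2] (0->5, 2->19), giving [5, 19].

[5, 19]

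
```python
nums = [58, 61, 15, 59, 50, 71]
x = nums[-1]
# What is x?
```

nums has length 6. Negative index -1 maps to positive index 6 + (-1) = 5. nums[5] = 71.

71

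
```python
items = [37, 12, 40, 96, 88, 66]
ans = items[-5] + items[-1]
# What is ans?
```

items has length 6. Negative index -5 maps to positive index 6 + (-5) = 1. items[1] = 12.
items has length 6. Negative index -1 maps to positive index 6 + (-1) = 5. items[5] = 66.
Sum: 12 + 66 = 78.

78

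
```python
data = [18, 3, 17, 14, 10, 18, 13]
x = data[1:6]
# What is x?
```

data has length 7. The slice data[1:6] selects indices [1, 2, 3, 4, 5] (1->3, 2->17, 3->14, 4->10, 5->18), giving [3, 17, 14, 10, 18].

[3, 17, 14, 10, 18]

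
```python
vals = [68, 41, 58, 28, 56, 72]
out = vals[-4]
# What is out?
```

vals has length 6. Negative index -4 maps to positive index 6 + (-4) = 2. vals[2] = 58.

58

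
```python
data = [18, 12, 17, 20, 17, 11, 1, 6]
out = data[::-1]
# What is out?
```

data has length 8. The slice data[::-1] selects indices [7, 6, 5, 4, 3, 2, 1, 0] (7->6, 6->1, 5->11, 4->17, 3->20, 2->17, 1->12, 0->18), giving [6, 1, 11, 17, 20, 17, 12, 18].

[6, 1, 11, 17, 20, 17, 12, 18]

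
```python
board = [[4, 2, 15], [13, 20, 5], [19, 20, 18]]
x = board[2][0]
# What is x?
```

board[2] = [19, 20, 18]. Taking column 0 of that row yields 19.

19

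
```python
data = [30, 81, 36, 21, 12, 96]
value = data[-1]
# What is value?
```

data has length 6. Negative index -1 maps to positive index 6 + (-1) = 5. data[5] = 96.

96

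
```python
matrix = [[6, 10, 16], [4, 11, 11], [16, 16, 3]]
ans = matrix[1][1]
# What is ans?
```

matrix[1] = [4, 11, 11]. Taking column 1 of that row yields 11.

11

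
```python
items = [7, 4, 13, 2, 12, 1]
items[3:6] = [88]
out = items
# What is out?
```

items starts as [7, 4, 13, 2, 12, 1] (length 6). The slice items[3:6] covers indices [3, 4, 5] with values [2, 12, 1]. Replacing that slice with [88] (different length) produces [7, 4, 13, 88].

[7, 4, 13, 88]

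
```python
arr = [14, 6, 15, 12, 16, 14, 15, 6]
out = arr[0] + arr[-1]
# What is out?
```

arr has length 8. arr[0] = 14.
arr has length 8. Negative index -1 maps to positive index 8 + (-1) = 7. arr[7] = 6.
Sum: 14 + 6 = 20.

20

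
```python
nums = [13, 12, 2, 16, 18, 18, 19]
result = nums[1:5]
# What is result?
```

nums has length 7. The slice nums[1:5] selects indices [1, 2, 3, 4] (1->12, 2->2, 3->16, 4->18), giving [12, 2, 16, 18].

[12, 2, 16, 18]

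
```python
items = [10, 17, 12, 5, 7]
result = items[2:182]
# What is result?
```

items has length 5. The slice items[2:182] selects indices [2, 3, 4] (2->12, 3->5, 4->7), giving [12, 5, 7].

[12, 5, 7]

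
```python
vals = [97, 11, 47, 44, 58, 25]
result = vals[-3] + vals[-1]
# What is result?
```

vals has length 6. Negative index -3 maps to positive index 6 + (-3) = 3. vals[3] = 44.
vals has length 6. Negative index -1 maps to positive index 6 + (-1) = 5. vals[5] = 25.
Sum: 44 + 25 = 69.

69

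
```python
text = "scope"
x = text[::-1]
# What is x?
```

text has length 5. The slice text[::-1] selects indices [4, 3, 2, 1, 0] (4->'e', 3->'p', 2->'o', 1->'c', 0->'s'), giving 'epocs'.

'epocs'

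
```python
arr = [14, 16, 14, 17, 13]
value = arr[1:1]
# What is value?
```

arr has length 5. The slice arr[1:1] resolves to an empty index range, so the result is [].

[]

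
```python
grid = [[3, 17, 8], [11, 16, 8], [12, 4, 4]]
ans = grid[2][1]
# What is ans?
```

grid[2] = [12, 4, 4]. Taking column 1 of that row yields 4.

4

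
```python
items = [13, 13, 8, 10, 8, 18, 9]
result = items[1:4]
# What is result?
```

items has length 7. The slice items[1:4] selects indices [1, 2, 3] (1->13, 2->8, 3->10), giving [13, 8, 10].

[13, 8, 10]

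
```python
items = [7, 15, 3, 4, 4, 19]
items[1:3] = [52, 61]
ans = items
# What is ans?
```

items starts as [7, 15, 3, 4, 4, 19] (length 6). The slice items[1:3] covers indices [1, 2] with values [15, 3]. Replacing that slice with [52, 61] (same length) produces [7, 52, 61, 4, 4, 19].

[7, 52, 61, 4, 4, 19]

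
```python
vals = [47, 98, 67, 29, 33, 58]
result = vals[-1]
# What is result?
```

vals has length 6. Negative index -1 maps to positive index 6 + (-1) = 5. vals[5] = 58.

58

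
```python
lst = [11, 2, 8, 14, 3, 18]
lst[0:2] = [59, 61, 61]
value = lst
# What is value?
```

lst starts as [11, 2, 8, 14, 3, 18] (length 6). The slice lst[0:2] covers indices [0, 1] with values [11, 2]. Replacing that slice with [59, 61, 61] (different length) produces [59, 61, 61, 8, 14, 3, 18].

[59, 61, 61, 8, 14, 3, 18]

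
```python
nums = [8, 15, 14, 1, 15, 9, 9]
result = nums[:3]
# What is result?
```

nums has length 7. The slice nums[:3] selects indices [0, 1, 2] (0->8, 1->15, 2->14), giving [8, 15, 14].

[8, 15, 14]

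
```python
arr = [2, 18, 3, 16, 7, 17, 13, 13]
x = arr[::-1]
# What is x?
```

arr has length 8. The slice arr[::-1] selects indices [7, 6, 5, 4, 3, 2, 1, 0] (7->13, 6->13, 5->17, 4->7, 3->16, 2->3, 1->18, 0->2), giving [13, 13, 17, 7, 16, 3, 18, 2].

[13, 13, 17, 7, 16, 3, 18, 2]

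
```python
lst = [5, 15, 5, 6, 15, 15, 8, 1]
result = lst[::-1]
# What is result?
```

lst has length 8. The slice lst[::-1] selects indices [7, 6, 5, 4, 3, 2, 1, 0] (7->1, 6->8, 5->15, 4->15, 3->6, 2->5, 1->15, 0->5), giving [1, 8, 15, 15, 6, 5, 15, 5].

[1, 8, 15, 15, 6, 5, 15, 5]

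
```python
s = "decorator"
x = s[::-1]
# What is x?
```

s has length 9. The slice s[::-1] selects indices [8, 7, 6, 5, 4, 3, 2, 1, 0] (8->'r', 7->'o', 6->'t', 5->'a', 4->'r', 3->'o', 2->'c', 1->'e', 0->'d'), giving 'rotaroced'.

'rotaroced'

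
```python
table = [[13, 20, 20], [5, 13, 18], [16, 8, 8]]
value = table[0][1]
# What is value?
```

table[0] = [13, 20, 20]. Taking column 1 of that row yields 20.

20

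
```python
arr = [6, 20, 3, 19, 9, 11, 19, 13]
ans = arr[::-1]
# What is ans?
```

arr has length 8. The slice arr[::-1] selects indices [7, 6, 5, 4, 3, 2, 1, 0] (7->13, 6->19, 5->11, 4->9, 3->19, 2->3, 1->20, 0->6), giving [13, 19, 11, 9, 19, 3, 20, 6].

[13, 19, 11, 9, 19, 3, 20, 6]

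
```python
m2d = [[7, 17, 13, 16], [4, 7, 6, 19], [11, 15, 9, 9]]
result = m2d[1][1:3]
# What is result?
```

m2d[1] = [4, 7, 6, 19]. m2d[1] has length 4. The slice m2d[1][1:3] selects indices [1, 2] (1->7, 2->6), giving [7, 6].

[7, 6]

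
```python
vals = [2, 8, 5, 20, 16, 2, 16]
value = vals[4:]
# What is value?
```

vals has length 7. The slice vals[4:] selects indices [4, 5, 6] (4->16, 5->2, 6->16), giving [16, 2, 16].

[16, 2, 16]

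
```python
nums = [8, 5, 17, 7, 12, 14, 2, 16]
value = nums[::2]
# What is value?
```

nums has length 8. The slice nums[::2] selects indices [0, 2, 4, 6] (0->8, 2->17, 4->12, 6->2), giving [8, 17, 12, 2].

[8, 17, 12, 2]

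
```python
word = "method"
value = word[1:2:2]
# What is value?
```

word has length 6. The slice word[1:2:2] selects indices [1] (1->'e'), giving 'e'.

'e'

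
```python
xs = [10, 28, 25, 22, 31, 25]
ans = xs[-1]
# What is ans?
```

xs has length 6. Negative index -1 maps to positive index 6 + (-1) = 5. xs[5] = 25.

25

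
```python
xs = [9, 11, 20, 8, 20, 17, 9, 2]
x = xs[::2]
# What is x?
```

xs has length 8. The slice xs[::2] selects indices [0, 2, 4, 6] (0->9, 2->20, 4->20, 6->9), giving [9, 20, 20, 9].

[9, 20, 20, 9]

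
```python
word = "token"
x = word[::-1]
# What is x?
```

word has length 5. The slice word[::-1] selects indices [4, 3, 2, 1, 0] (4->'n', 3->'e', 2->'k', 1->'o', 0->'t'), giving 'nekot'.

'nekot'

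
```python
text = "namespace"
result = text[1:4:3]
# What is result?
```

text has length 9. The slice text[1:4:3] selects indices [1] (1->'a'), giving 'a'.

'a'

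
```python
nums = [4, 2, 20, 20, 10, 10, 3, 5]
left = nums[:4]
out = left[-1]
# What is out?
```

nums has length 8. The slice nums[:4] selects indices [0, 1, 2, 3] (0->4, 1->2, 2->20, 3->20), giving [4, 2, 20, 20]. So left = [4, 2, 20, 20]. Then left[-1] = 20.

20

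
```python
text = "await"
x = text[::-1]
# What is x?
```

text has length 5. The slice text[::-1] selects indices [4, 3, 2, 1, 0] (4->'t', 3->'i', 2->'a', 1->'w', 0->'a'), giving 'tiawa'.

'tiawa'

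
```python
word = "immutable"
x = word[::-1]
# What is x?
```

word has length 9. The slice word[::-1] selects indices [8, 7, 6, 5, 4, 3, 2, 1, 0] (8->'e', 7->'l', 6->'b', 5->'a', 4->'t', 3->'u', 2->'m', 1->'m', 0->'i'), giving 'elbatummi'.

'elbatummi'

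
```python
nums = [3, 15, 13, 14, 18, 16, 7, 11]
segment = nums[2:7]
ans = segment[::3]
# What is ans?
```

nums has length 8. The slice nums[2:7] selects indices [2, 3, 4, 5, 6] (2->13, 3->14, 4->18, 5->16, 6->7), giving [13, 14, 18, 16, 7]. So segment = [13, 14, 18, 16, 7]. segment has length 5. The slice segment[::3] selects indices [0, 3] (0->13, 3->16), giving [13, 16].

[13, 16]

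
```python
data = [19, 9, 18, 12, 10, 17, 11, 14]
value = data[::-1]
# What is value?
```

data has length 8. The slice data[::-1] selects indices [7, 6, 5, 4, 3, 2, 1, 0] (7->14, 6->11, 5->17, 4->10, 3->12, 2->18, 1->9, 0->19), giving [14, 11, 17, 10, 12, 18, 9, 19].

[14, 11, 17, 10, 12, 18, 9, 19]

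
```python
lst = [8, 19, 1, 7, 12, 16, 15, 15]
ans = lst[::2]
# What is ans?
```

lst has length 8. The slice lst[::2] selects indices [0, 2, 4, 6] (0->8, 2->1, 4->12, 6->15), giving [8, 1, 12, 15].

[8, 1, 12, 15]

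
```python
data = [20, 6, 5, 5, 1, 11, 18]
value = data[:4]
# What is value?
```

data has length 7. The slice data[:4] selects indices [0, 1, 2, 3] (0->20, 1->6, 2->5, 3->5), giving [20, 6, 5, 5].

[20, 6, 5, 5]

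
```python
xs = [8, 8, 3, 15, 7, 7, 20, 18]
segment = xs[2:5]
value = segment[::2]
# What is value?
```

xs has length 8. The slice xs[2:5] selects indices [2, 3, 4] (2->3, 3->15, 4->7), giving [3, 15, 7]. So segment = [3, 15, 7]. segment has length 3. The slice segment[::2] selects indices [0, 2] (0->3, 2->7), giving [3, 7].

[3, 7]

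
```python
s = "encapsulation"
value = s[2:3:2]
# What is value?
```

s has length 13. The slice s[2:3:2] selects indices [2] (2->'c'), giving 'c'.

'c'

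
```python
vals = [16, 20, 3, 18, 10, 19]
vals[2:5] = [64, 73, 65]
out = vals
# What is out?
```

vals starts as [16, 20, 3, 18, 10, 19] (length 6). The slice vals[2:5] covers indices [2, 3, 4] with values [3, 18, 10]. Replacing that slice with [64, 73, 65] (same length) produces [16, 20, 64, 73, 65, 19].

[16, 20, 64, 73, 65, 19]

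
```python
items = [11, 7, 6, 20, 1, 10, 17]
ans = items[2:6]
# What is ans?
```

items has length 7. The slice items[2:6] selects indices [2, 3, 4, 5] (2->6, 3->20, 4->1, 5->10), giving [6, 20, 1, 10].

[6, 20, 1, 10]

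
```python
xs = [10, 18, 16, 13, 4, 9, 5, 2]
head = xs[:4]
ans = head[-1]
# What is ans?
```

xs has length 8. The slice xs[:4] selects indices [0, 1, 2, 3] (0->10, 1->18, 2->16, 3->13), giving [10, 18, 16, 13]. So head = [10, 18, 16, 13]. Then head[-1] = 13.

13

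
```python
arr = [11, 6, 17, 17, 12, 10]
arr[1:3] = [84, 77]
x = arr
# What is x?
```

arr starts as [11, 6, 17, 17, 12, 10] (length 6). The slice arr[1:3] covers indices [1, 2] with values [6, 17]. Replacing that slice with [84, 77] (same length) produces [11, 84, 77, 17, 12, 10].

[11, 84, 77, 17, 12, 10]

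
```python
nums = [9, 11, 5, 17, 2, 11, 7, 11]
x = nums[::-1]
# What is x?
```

nums has length 8. The slice nums[::-1] selects indices [7, 6, 5, 4, 3, 2, 1, 0] (7->11, 6->7, 5->11, 4->2, 3->17, 2->5, 1->11, 0->9), giving [11, 7, 11, 2, 17, 5, 11, 9].

[11, 7, 11, 2, 17, 5, 11, 9]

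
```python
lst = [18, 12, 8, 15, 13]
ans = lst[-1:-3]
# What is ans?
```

lst has length 5. The slice lst[-1:-3] resolves to an empty index range, so the result is [].

[]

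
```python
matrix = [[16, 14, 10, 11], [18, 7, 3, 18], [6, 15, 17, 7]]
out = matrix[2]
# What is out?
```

matrix has 3 rows. Row 2 is [6, 15, 17, 7].

[6, 15, 17, 7]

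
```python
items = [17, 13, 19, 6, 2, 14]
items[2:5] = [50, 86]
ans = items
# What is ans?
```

items starts as [17, 13, 19, 6, 2, 14] (length 6). The slice items[2:5] covers indices [2, 3, 4] with values [19, 6, 2]. Replacing that slice with [50, 86] (different length) produces [17, 13, 50, 86, 14].

[17, 13, 50, 86, 14]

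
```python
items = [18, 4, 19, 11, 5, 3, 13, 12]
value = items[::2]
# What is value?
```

items has length 8. The slice items[::2] selects indices [0, 2, 4, 6] (0->18, 2->19, 4->5, 6->13), giving [18, 19, 5, 13].

[18, 19, 5, 13]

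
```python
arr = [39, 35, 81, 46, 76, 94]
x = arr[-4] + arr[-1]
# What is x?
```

arr has length 6. Negative index -4 maps to positive index 6 + (-4) = 2. arr[2] = 81.
arr has length 6. Negative index -1 maps to positive index 6 + (-1) = 5. arr[5] = 94.
Sum: 81 + 94 = 175.

175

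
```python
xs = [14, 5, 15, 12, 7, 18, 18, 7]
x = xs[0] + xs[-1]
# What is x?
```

xs has length 8. xs[0] = 14.
xs has length 8. Negative index -1 maps to positive index 8 + (-1) = 7. xs[7] = 7.
Sum: 14 + 7 = 21.

21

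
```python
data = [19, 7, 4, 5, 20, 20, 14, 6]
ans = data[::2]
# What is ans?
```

data has length 8. The slice data[::2] selects indices [0, 2, 4, 6] (0->19, 2->4, 4->20, 6->14), giving [19, 4, 20, 14].

[19, 4, 20, 14]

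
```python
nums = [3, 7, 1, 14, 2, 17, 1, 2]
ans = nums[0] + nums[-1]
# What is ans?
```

nums has length 8. nums[0] = 3.
nums has length 8. Negative index -1 maps to positive index 8 + (-1) = 7. nums[7] = 2.
Sum: 3 + 2 = 5.

5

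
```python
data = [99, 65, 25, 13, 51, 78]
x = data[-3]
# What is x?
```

data has length 6. Negative index -3 maps to positive index 6 + (-3) = 3. data[3] = 13.

13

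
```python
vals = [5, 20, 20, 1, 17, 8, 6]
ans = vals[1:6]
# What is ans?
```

vals has length 7. The slice vals[1:6] selects indices [1, 2, 3, 4, 5] (1->20, 2->20, 3->1, 4->17, 5->8), giving [20, 20, 1, 17, 8].

[20, 20, 1, 17, 8]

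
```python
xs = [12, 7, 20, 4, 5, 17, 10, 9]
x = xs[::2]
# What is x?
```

xs has length 8. The slice xs[::2] selects indices [0, 2, 4, 6] (0->12, 2->20, 4->5, 6->10), giving [12, 20, 5, 10].

[12, 20, 5, 10]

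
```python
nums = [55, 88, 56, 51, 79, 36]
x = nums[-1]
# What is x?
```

nums has length 6. Negative index -1 maps to positive index 6 + (-1) = 5. nums[5] = 36.

36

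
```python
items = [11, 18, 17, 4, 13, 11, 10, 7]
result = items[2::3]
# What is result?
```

items has length 8. The slice items[2::3] selects indices [2, 5] (2->17, 5->11), giving [17, 11].

[17, 11]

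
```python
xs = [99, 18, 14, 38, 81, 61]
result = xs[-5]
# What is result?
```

xs has length 6. Negative index -5 maps to positive index 6 + (-5) = 1. xs[1] = 18.

18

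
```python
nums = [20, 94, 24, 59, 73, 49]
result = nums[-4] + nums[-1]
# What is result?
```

nums has length 6. Negative index -4 maps to positive index 6 + (-4) = 2. nums[2] = 24.
nums has length 6. Negative index -1 maps to positive index 6 + (-1) = 5. nums[5] = 49.
Sum: 24 + 49 = 73.

73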